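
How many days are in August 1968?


August 1968

31 days


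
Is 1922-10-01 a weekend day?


Anchor: Jan 1, 1922. With p = 1922 - 1 = 1921: (p + p//4 - p//100 + p//400) mod 7 = (1921 + 480 - 19 + 4) mod 7 = 2386 mod 7 = 6 -> Sunday (Mon=0 ... Sun=6)
Day of year: 274; offset = 273
Weekday index = (6 + 273) mod 7 = 6 -> Sunday
Weekend days: Saturday, Sunday

Yes


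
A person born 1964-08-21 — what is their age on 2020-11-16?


Birth: 1964-08-21
Reference: 2020-11-16
Year difference: 2020 - 1964 = 56

56 years old


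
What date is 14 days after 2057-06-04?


Start: 2057-06-04, add 14 days
June 2057 has 30 days; 4 + 14 = 18 stays within June

Result: 2057-06-18


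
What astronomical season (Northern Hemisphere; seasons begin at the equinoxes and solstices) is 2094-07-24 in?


Date: July 24
Astronomical Summer (approx.; exact equinox/solstice day varies by year): June 21 to September 21
July 24 falls within the Summer window

Summer


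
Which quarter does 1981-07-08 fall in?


Month: July (month 7)
Q1: Jan-Mar, Q2: Apr-Jun, Q3: Jul-Sep, Q4: Oct-Dec

Q3


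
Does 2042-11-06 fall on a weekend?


Anchor: Jan 1, 2042. With p = 2042 - 1 = 2041: (p + p//4 - p//100 + p//400) mod 7 = (2041 + 510 - 20 + 5) mod 7 = 2536 mod 7 = 2 -> Wednesday (Mon=0 ... Sun=6)
Day of year: 310; offset = 309
Weekday index = (2 + 309) mod 7 = 3 -> Thursday
Weekend days: Saturday, Sunday

No


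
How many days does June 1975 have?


June 1975

30 days


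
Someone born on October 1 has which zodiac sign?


Date: October 1
Conventional tropical zodiac dates: Libra from September 23 onward; Scorpio starts October 23
October 1 falls within the Libra range

Libra


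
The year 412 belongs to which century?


Century = (year - 1) // 100 + 1
= (412 - 1) // 100 + 1
= 411 // 100 + 1
= 4 + 1

5th century


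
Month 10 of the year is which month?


Month 10 of 12

October


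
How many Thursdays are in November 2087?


November 2087 has 30 days
Anchor: Jan 1, 2087. With p = 2087 - 1 = 2086: (p + p//4 - p//100 + p//400) mod 7 = (2086 + 521 - 20 + 5) mod 7 = 2592 mod 7 = 2 -> Wednesday (Mon=0 ... Sun=6)
Days before November (Jan-Oct): 304; November 1 index = (2 + 304) mod 7 = 5 -> Saturday
First Thursday is November 6
Thursdays: 6, 13, 20, 27

4 Thursdays


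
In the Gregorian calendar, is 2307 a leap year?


Gregorian leap year rule: divisible by 4, but not by 100, unless also by 400.
2307 is not divisible by 4 -> not a leap year

No


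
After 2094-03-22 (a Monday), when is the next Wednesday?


Current: Monday
Target: Wednesday
Days ahead: 2

Next Wednesday: 2094-03-24


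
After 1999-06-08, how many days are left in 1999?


Day of year: 159 of 365
Remaining = 365 - 159

206 days


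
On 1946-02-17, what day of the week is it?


Date: February 17, 1946
Anchor: Jan 1, 1946. With p = 1946 - 1 = 1945: (p + p//4 - p//100 + p//400) mod 7 = (1945 + 486 - 19 + 4) mod 7 = 2416 mod 7 = 1 -> Tuesday (Mon=0 ... Sun=6)
Days before February (Jan): 31; offset = 31 + 17 - 1 = 47
Weekday index = (1 + 47) mod 7 = 6

Day of the week: Sunday


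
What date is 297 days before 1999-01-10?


Start: 1999-01-10, subtract 297 days
Back 10 days from January 10 reaches December 31, 1998 -> 287 left
December 1998 has 31 days -> back to November 30, 1998 -> 256 left
November 1998 has 30 days -> back to October 31, 1998 -> 226 left
October 1998 has 31 days -> back to September 30, 1998 -> 195 left
September 1998 has 30 days -> back to August 31, 1998 -> 165 left
August 1998 has 31 days -> back to July 31, 1998 -> 134 left
July 1998 has 31 days -> back to June 30, 1998 -> 103 left
June 1998 has 30 days -> back to May 31, 1998 -> 73 left
May 1998 has 31 days -> back to April 30, 1998 -> 42 left
April 1998 has 30 days -> back to March 31, 1998 -> 12 left
March 1998: 31 - 12 = 19 -> lands on March 19

Result: 1998-03-19


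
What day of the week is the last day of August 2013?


August 2013 has 31 days
Anchor: Jan 1, 2013. With p = 2013 - 1 = 2012: (p + p//4 - p//100 + p//400) mod 7 = (2012 + 503 - 20 + 5) mod 7 = 2500 mod 7 = 1 -> Tuesday (Mon=0 ... Sun=6)
Days before August (Jan-Jul): 212; August 1 index = (1 + 212) mod 7 = 3 -> Thursday
Last day offset: 31 - 1 = 30 days
Weekday index = (3 + 30) mod 7 = 5

Saturday, August 31


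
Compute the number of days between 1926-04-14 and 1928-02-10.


From 1926-04-14 to 1928-02-10
1926-04-14: days before April = 31 + 28 + 31 = 90 (1926 is not a leap year); day of year = 90 + 14 = 104
1928-02-10: days before February = 31; day of year = 31 + 10 = 41
Rest of 1926: 365 - 104 = 261
Full years 1927 (365): 365
Total = 261 + 365 + 41 = 667

667 days


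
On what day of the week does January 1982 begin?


Target: January 1, 1982
Anchor: Jan 1, 1982. With p = 1982 - 1 = 1981: (p + p//4 - p//100 + p//400) mod 7 = (1981 + 495 - 19 + 4) mod 7 = 2461 mod 7 = 4 -> Friday (Mon=0 ... Sun=6)
Offset from anchor: 0 days
Weekday index = (4 + 0) mod 7 = 4

Friday


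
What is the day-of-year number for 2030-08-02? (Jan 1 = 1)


Date: August 2, 2030
Days in months 1 through 7: 212
Plus 2 days in August

Day of year: 214


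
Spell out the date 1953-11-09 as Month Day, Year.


ISO 1953-11-09 parses as year=1953, month=11, day=09
Month 11 -> November

November 9, 1953


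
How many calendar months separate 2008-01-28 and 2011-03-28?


From January 2008 to March 2011
3 years * 12 = 36 months, plus 2 months = 38

38 months


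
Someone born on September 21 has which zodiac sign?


Date: September 21
Conventional tropical zodiac dates: Virgo from August 23 onward; Libra starts September 23
September 21 falls within the Virgo range

Virgo


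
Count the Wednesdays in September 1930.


September 1930 has 30 days
Anchor: Jan 1, 1930. With p = 1930 - 1 = 1929: (p + p//4 - p//100 + p//400) mod 7 = (1929 + 482 - 19 + 4) mod 7 = 2396 mod 7 = 2 -> Wednesday (Mon=0 ... Sun=6)
Days before September (Jan-Aug): 243; September 1 index = (2 + 243) mod 7 = 0 -> Monday
First Wednesday is September 3
Wednesdays: 3, 10, 17, 24

4 Wednesdays


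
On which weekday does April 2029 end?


April 2029 has 30 days
Anchor: Jan 1, 2029. With p = 2029 - 1 = 2028: (p + p//4 - p//100 + p//400) mod 7 = (2028 + 507 - 20 + 5) mod 7 = 2520 mod 7 = 0 -> Monday (Mon=0 ... Sun=6)
Days before April (Jan-Mar): 90; April 1 index = (0 + 90) mod 7 = 6 -> Sunday
Last day offset: 30 - 1 = 29 days
Weekday index = (6 + 29) mod 7 = 0

Monday, April 30


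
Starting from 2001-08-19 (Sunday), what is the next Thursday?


Current: Sunday
Target: Thursday
Days ahead: 4

Next Thursday: 2001-08-23


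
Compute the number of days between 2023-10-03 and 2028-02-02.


From 2023-10-03 to 2028-02-02
2023-10-03: days before October = 31 + 28 + 31 + 30 + 31 + 30 + 31 + 31 + 30 = 273 (2023 is not a leap year); day of year = 273 + 3 = 276
2028-02-02: days before February = 31; day of year = 31 + 2 = 33
Rest of 2023: 365 - 276 = 89
Full years 2024 (366), 2025 (365), 2026 (365), 2027 (365): 1461
Total = 89 + 1461 + 33 = 1583

1583 days


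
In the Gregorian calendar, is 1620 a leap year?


Gregorian leap year rule: divisible by 4, but not by 100, unless also by 400.
1620 is divisible by 4 but not 100 -> leap year

Yes


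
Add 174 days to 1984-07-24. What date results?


Start: 1984-07-24, add 174 days
July 1984 has 31 days: 31 - 24 = 7 days to July 31 -> 167 left
August 1984 has 31 days -> 136 left
September 1984 has 30 days -> 106 left
October 1984 has 31 days -> 75 left
November 1984 has 30 days -> 45 left
December 1984 has 31 days -> 14 left
January 1985: 14 <= 31 -> lands on January 14

Result: 1985-01-14


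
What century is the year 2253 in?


Century = (year - 1) // 100 + 1
= (2253 - 1) // 100 + 1
= 2252 // 100 + 1
= 22 + 1

23rd century


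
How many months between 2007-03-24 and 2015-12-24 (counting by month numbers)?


From March 2007 to December 2015
8 years * 12 = 96 months, plus 9 months = 105

105 months


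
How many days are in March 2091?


March 2091

31 days


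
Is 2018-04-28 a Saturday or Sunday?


Anchor: Jan 1, 2018. With p = 2018 - 1 = 2017: (p + p//4 - p//100 + p//400) mod 7 = (2017 + 504 - 20 + 5) mod 7 = 2506 mod 7 = 0 -> Monday (Mon=0 ... Sun=6)
Day of year: 118; offset = 117
Weekday index = (0 + 117) mod 7 = 5 -> Saturday
Weekend days: Saturday, Sunday

Yes


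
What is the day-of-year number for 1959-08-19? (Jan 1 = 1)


Date: August 19, 1959
Days in months 1 through 7: 212
Plus 19 days in August

Day of year: 231


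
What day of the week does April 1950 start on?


Target: April 1, 1950
Anchor: Jan 1, 1950. With p = 1950 - 1 = 1949: (p + p//4 - p//100 + p//400) mod 7 = (1949 + 487 - 19 + 4) mod 7 = 2421 mod 7 = 6 -> Sunday (Mon=0 ... Sun=6)
Days before April (Jan-Mar): 90 days
Weekday index = (6 + 90) mod 7 = 5

Saturday


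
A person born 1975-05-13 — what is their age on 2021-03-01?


Birth: 1975-05-13
Reference: 2021-03-01
Year difference: 2021 - 1975 = 46
Birthday not yet reached in 2021, subtract 1

45 years old


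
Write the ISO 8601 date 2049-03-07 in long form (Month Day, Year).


ISO 2049-03-07 parses as year=2049, month=03, day=07
Month 3 -> March

March 7, 2049


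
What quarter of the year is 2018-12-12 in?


Month: December (month 12)
Q1: Jan-Mar, Q2: Apr-Jun, Q3: Jul-Sep, Q4: Oct-Dec

Q4


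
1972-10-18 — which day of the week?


Date: October 18, 1972
Anchor: Jan 1, 1972. With p = 1972 - 1 = 1971: (p + p//4 - p//100 + p//400) mod 7 = (1971 + 492 - 19 + 4) mod 7 = 2448 mod 7 = 5 -> Saturday (Mon=0 ... Sun=6)
Days before October (Jan-Sep): 274; offset = 274 + 18 - 1 = 291
Weekday index = (5 + 291) mod 7 = 2

Day of the week: Wednesday


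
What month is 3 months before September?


September is month 9
9 - 3 = 6

June


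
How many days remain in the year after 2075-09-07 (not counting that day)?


Day of year: 250 of 365
Remaining = 365 - 250

115 days


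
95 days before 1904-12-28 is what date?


Start: 1904-12-28, subtract 95 days
Back 28 days from December 28 reaches November 30, 1904 -> 67 left
November 1904 has 30 days -> back to October 31, 1904 -> 37 left
October 1904 has 31 days -> back to September 30, 1904 -> 6 left
September 1904: 30 - 6 = 24 -> lands on September 24

Result: 1904-09-24


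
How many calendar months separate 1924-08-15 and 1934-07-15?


From August 1924 to July 1934
10 years * 12 = 120 months, minus 1 month = 119

119 months


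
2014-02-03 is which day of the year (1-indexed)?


Date: February 3, 2014
Days in months 1 through 1: 31
Plus 3 days in February

Day of year: 34


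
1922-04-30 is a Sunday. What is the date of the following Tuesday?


Current: Sunday
Target: Tuesday
Days ahead: 2

Next Tuesday: 1922-05-02


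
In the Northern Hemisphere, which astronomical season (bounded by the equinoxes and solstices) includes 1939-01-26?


Date: January 26
Astronomical Winter (approx.; exact equinox/solstice day varies by year): December 21 to March 19
January 26 falls within the Winter window

Winter


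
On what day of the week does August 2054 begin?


Target: August 1, 2054
Anchor: Jan 1, 2054. With p = 2054 - 1 = 2053: (p + p//4 - p//100 + p//400) mod 7 = (2053 + 513 - 20 + 5) mod 7 = 2551 mod 7 = 3 -> Thursday (Mon=0 ... Sun=6)
Days before August (Jan-Jul): 212 days
Weekday index = (3 + 212) mod 7 = 5

Saturday


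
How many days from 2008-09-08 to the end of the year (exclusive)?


Day of year: 252 of 366
Remaining = 366 - 252

114 days


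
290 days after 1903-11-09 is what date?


Start: 1903-11-09, add 290 days
November 1903 has 30 days: 30 - 9 = 21 days to November 30 -> 269 left
December 1903 has 31 days -> 238 left
January 1904 has 31 days -> 207 left
February 1904 has 29 days -> 178 left
March 1904 has 31 days -> 147 left
April 1904 has 30 days -> 117 left
May 1904 has 31 days -> 86 left
June 1904 has 30 days -> 56 left
July 1904 has 31 days -> 25 left
August 1904: 25 <= 31 -> lands on August 25

Result: 1904-08-25


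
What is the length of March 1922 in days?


March 1922

31 days


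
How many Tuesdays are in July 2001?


July 2001 has 31 days
Anchor: Jan 1, 2001. With p = 2001 - 1 = 2000: (p + p//4 - p//100 + p//400) mod 7 = (2000 + 500 - 20 + 5) mod 7 = 2485 mod 7 = 0 -> Monday (Mon=0 ... Sun=6)
Days before July (Jan-Jun): 181; July 1 index = (0 + 181) mod 7 = 6 -> Sunday
First Tuesday is July 3
Tuesdays: 3, 10, 17, 24, 31

5 Tuesdays


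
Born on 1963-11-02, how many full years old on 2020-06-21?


Birth: 1963-11-02
Reference: 2020-06-21
Year difference: 2020 - 1963 = 57
Birthday not yet reached in 2020, subtract 1

56 years old


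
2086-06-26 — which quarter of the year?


Month: June (month 6)
Q1: Jan-Mar, Q2: Apr-Jun, Q3: Jul-Sep, Q4: Oct-Dec

Q2


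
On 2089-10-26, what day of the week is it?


Date: October 26, 2089
Anchor: Jan 1, 2089. With p = 2089 - 1 = 2088: (p + p//4 - p//100 + p//400) mod 7 = (2088 + 522 - 20 + 5) mod 7 = 2595 mod 7 = 5 -> Saturday (Mon=0 ... Sun=6)
Days before October (Jan-Sep): 273; offset = 273 + 26 - 1 = 298
Weekday index = (5 + 298) mod 7 = 2

Day of the week: Wednesday


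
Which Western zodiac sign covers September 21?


Date: September 21
Conventional tropical zodiac dates: Virgo from August 23 onward; Libra starts September 23
September 21 falls within the Virgo range

Virgo


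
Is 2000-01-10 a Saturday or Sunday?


Anchor: Jan 1, 2000. With p = 2000 - 1 = 1999: (p + p//4 - p//100 + p//400) mod 7 = (1999 + 499 - 19 + 4) mod 7 = 2483 mod 7 = 5 -> Saturday (Mon=0 ... Sun=6)
Day of year: 10; offset = 9
Weekday index = (5 + 9) mod 7 = 0 -> Monday
Weekend days: Saturday, Sunday

No


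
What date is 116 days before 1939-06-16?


Start: 1939-06-16, subtract 116 days
Back 16 days from June 16 reaches May 31, 1939 -> 100 left
May 1939 has 31 days -> back to April 30, 1939 -> 69 left
April 1939 has 30 days -> back to March 31, 1939 -> 39 left
March 1939 has 31 days -> back to February 28, 1939 -> 8 left
February 1939: 28 - 8 = 20 -> lands on February 20

Result: 1939-02-20


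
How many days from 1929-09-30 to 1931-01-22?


From 1929-09-30 to 1931-01-22
1929-09-30: days before September = 31 + 28 + 31 + 30 + 31 + 30 + 31 + 31 = 243 (1929 is not a leap year); day of year = 243 + 30 = 273
1931-01-22: day of year = 22
Rest of 1929: 365 - 273 = 92
Full years 1930 (365): 365
Total = 92 + 365 + 22 = 479

479 days


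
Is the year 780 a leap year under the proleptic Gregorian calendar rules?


Gregorian leap year rule: divisible by 4, but not by 100, unless also by 400.
780 is divisible by 4 but not 100 -> leap year

Yes


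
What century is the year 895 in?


Century = (year - 1) // 100 + 1
= (895 - 1) // 100 + 1
= 894 // 100 + 1
= 8 + 1

9th century


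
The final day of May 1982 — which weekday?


May 1982 has 31 days
Anchor: Jan 1, 1982. With p = 1982 - 1 = 1981: (p + p//4 - p//100 + p//400) mod 7 = (1981 + 495 - 19 + 4) mod 7 = 2461 mod 7 = 4 -> Friday (Mon=0 ... Sun=6)
Days before May (Jan-Apr): 120; May 1 index = (4 + 120) mod 7 = 5 -> Saturday
Last day offset: 31 - 1 = 30 days
Weekday index = (5 + 30) mod 7 = 0

Monday, May 31


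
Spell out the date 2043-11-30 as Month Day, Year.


ISO 2043-11-30 parses as year=2043, month=11, day=30
Month 11 -> November

November 30, 2043


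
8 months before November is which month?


November is month 11
11 - 8 = 3

March


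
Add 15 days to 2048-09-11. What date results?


Start: 2048-09-11, add 15 days
September 2048 has 30 days; 11 + 15 = 26 stays within September

Result: 2048-09-26


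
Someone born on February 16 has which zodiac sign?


Date: February 16
Conventional tropical zodiac dates: Aquarius from January 20 onward; Pisces starts February 19
February 16 falls within the Aquarius range

Aquarius


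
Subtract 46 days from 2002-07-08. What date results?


Start: 2002-07-08, subtract 46 days
Back 8 days from July 8 reaches June 30, 2002 -> 38 left
June 2002 has 30 days -> back to May 31, 2002 -> 8 left
May 2002: 31 - 8 = 23 -> lands on May 23

Result: 2002-05-23


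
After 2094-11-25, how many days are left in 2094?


Day of year: 329 of 365
Remaining = 365 - 329

36 days


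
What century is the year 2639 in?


Century = (year - 1) // 100 + 1
= (2639 - 1) // 100 + 1
= 2638 // 100 + 1
= 26 + 1

27th century


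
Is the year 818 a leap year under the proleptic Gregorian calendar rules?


Gregorian leap year rule: divisible by 4, but not by 100, unless also by 400.
818 is not divisible by 4 -> not a leap year

No


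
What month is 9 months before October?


October is month 10
10 - 9 = 1

January


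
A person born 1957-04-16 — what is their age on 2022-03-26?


Birth: 1957-04-16
Reference: 2022-03-26
Year difference: 2022 - 1957 = 65
Birthday not yet reached in 2022, subtract 1

64 years old


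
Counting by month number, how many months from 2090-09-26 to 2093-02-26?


From September 2090 to February 2093
3 years * 12 = 36 months, minus 7 months = 29

29 months


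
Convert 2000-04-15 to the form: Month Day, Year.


ISO 2000-04-15 parses as year=2000, month=04, day=15
Month 4 -> April

April 15, 2000


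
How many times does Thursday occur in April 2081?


April 2081 has 30 days
Anchor: Jan 1, 2081. With p = 2081 - 1 = 2080: (p + p//4 - p//100 + p//400) mod 7 = (2080 + 520 - 20 + 5) mod 7 = 2585 mod 7 = 2 -> Wednesday (Mon=0 ... Sun=6)
Days before April (Jan-Mar): 90; April 1 index = (2 + 90) mod 7 = 1 -> Tuesday
First Thursday is April 3
Thursdays: 3, 10, 17, 24

4 Thursdays


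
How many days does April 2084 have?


April 2084

30 days


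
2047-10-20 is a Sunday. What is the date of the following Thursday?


Current: Sunday
Target: Thursday
Days ahead: 4

Next Thursday: 2047-10-24


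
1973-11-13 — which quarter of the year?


Month: November (month 11)
Q1: Jan-Mar, Q2: Apr-Jun, Q3: Jul-Sep, Q4: Oct-Dec

Q4


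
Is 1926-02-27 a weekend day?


Anchor: Jan 1, 1926. With p = 1926 - 1 = 1925: (p + p//4 - p//100 + p//400) mod 7 = (1925 + 481 - 19 + 4) mod 7 = 2391 mod 7 = 4 -> Friday (Mon=0 ... Sun=6)
Day of year: 58; offset = 57
Weekday index = (4 + 57) mod 7 = 5 -> Saturday
Weekend days: Saturday, Sunday

Yes


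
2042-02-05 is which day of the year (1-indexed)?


Date: February 5, 2042
Days in months 1 through 1: 31
Plus 5 days in February

Day of year: 36


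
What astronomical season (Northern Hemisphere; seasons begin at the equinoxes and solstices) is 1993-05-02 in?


Date: May 2
Astronomical Spring (approx.; exact equinox/solstice day varies by year): March 20 to June 20
May 2 falls within the Spring window

Spring


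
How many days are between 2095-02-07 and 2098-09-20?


From 2095-02-07 to 2098-09-20
2095-02-07: days before February = 31; day of year = 31 + 7 = 38
2098-09-20: days before September = 31 + 28 + 31 + 30 + 31 + 30 + 31 + 31 = 243 (2098 is not a leap year); day of year = 243 + 20 = 263
Rest of 2095: 365 - 38 = 327
Full years 2096 (366), 2097 (365): 731
Total = 327 + 731 + 263 = 1321

1321 days


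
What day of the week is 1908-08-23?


Date: August 23, 1908
Anchor: Jan 1, 1908. With p = 1908 - 1 = 1907: (p + p//4 - p//100 + p//400) mod 7 = (1907 + 476 - 19 + 4) mod 7 = 2368 mod 7 = 2 -> Wednesday (Mon=0 ... Sun=6)
Days before August (Jan-Jul): 213; offset = 213 + 23 - 1 = 235
Weekday index = (2 + 235) mod 7 = 6

Day of the week: Sunday


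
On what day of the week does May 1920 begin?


Target: May 1, 1920
Anchor: Jan 1, 1920. With p = 1920 - 1 = 1919: (p + p//4 - p//100 + p//400) mod 7 = (1919 + 479 - 19 + 4) mod 7 = 2383 mod 7 = 3 -> Thursday (Mon=0 ... Sun=6)
Days before May (Jan-Apr): 121 days
Weekday index = (3 + 121) mod 7 = 5

Saturday


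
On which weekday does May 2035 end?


May 2035 has 31 days
Anchor: Jan 1, 2035. With p = 2035 - 1 = 2034: (p + p//4 - p//100 + p//400) mod 7 = (2034 + 508 - 20 + 5) mod 7 = 2527 mod 7 = 0 -> Monday (Mon=0 ... Sun=6)
Days before May (Jan-Apr): 120; May 1 index = (0 + 120) mod 7 = 1 -> Tuesday
Last day offset: 31 - 1 = 30 days
Weekday index = (1 + 30) mod 7 = 3

Thursday, May 31


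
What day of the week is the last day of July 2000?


July 2000 has 31 days
Anchor: Jan 1, 2000. With p = 2000 - 1 = 1999: (p + p//4 - p//100 + p//400) mod 7 = (1999 + 499 - 19 + 4) mod 7 = 2483 mod 7 = 5 -> Saturday (Mon=0 ... Sun=6)
Days before July (Jan-Jun): 182; July 1 index = (5 + 182) mod 7 = 5 -> Saturday
Last day offset: 31 - 1 = 30 days
Weekday index = (5 + 30) mod 7 = 0

Monday, July 31


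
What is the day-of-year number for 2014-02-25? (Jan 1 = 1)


Date: February 25, 2014
Days in months 1 through 1: 31
Plus 25 days in February

Day of year: 56


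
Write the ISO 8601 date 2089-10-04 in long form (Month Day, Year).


ISO 2089-10-04 parses as year=2089, month=10, day=04
Month 10 -> October

October 4, 2089


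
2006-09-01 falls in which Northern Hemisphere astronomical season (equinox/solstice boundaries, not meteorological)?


Date: September 1
Astronomical Summer (approx.; exact equinox/solstice day varies by year): June 21 to September 21
September 1 falls within the Summer window

Summer


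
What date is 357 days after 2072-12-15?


Start: 2072-12-15, add 357 days
December 2072 has 31 days: 31 - 15 = 16 days to December 31 -> 341 left
January 2073 has 31 days -> 310 left
February 2073 has 28 days -> 282 left
March 2073 has 31 days -> 251 left
April 2073 has 30 days -> 221 left
May 2073 has 31 days -> 190 left
June 2073 has 30 days -> 160 left
July 2073 has 31 days -> 129 left
August 2073 has 31 days -> 98 left
September 2073 has 30 days -> 68 left
October 2073 has 31 days -> 37 left
November 2073 has 30 days -> 7 left
December 2073: 7 <= 31 -> lands on December 7

Result: 2073-12-07


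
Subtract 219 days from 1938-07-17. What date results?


Start: 1938-07-17, subtract 219 days
Back 17 days from July 17 reaches June 30, 1938 -> 202 left
June 1938 has 30 days -> back to May 31, 1938 -> 172 left
May 1938 has 31 days -> back to April 30, 1938 -> 141 left
April 1938 has 30 days -> back to March 31, 1938 -> 111 left
March 1938 has 31 days -> back to February 28, 1938 -> 80 left
February 1938 has 28 days -> back to January 31, 1938 -> 52 left
January 1938 has 31 days -> back to December 31, 1937 -> 21 left
December 1937: 31 - 21 = 10 -> lands on December 10

Result: 1937-12-10


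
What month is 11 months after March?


March is month 3
3 + 11 = 14; wrap: 14 - 12 = 2

February


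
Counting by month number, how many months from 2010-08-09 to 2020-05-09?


From August 2010 to May 2020
10 years * 12 = 120 months, minus 3 months = 117

117 months


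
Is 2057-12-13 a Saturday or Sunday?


Anchor: Jan 1, 2057. With p = 2057 - 1 = 2056: (p + p//4 - p//100 + p//400) mod 7 = (2056 + 514 - 20 + 5) mod 7 = 2555 mod 7 = 0 -> Monday (Mon=0 ... Sun=6)
Day of year: 347; offset = 346
Weekday index = (0 + 346) mod 7 = 3 -> Thursday
Weekend days: Saturday, Sunday

No


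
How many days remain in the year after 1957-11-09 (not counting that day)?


Day of year: 313 of 365
Remaining = 365 - 313

52 days


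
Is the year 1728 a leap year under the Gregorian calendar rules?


Gregorian leap year rule: divisible by 4, but not by 100, unless also by 400.
1728 is divisible by 4 but not 100 -> leap year

Yes


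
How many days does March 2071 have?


March 2071

31 days


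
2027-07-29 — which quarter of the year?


Month: July (month 7)
Q1: Jan-Mar, Q2: Apr-Jun, Q3: Jul-Sep, Q4: Oct-Dec

Q3


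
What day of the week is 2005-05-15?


Date: May 15, 2005
Anchor: Jan 1, 2005. With p = 2005 - 1 = 2004: (p + p//4 - p//100 + p//400) mod 7 = (2004 + 501 - 20 + 5) mod 7 = 2490 mod 7 = 5 -> Saturday (Mon=0 ... Sun=6)
Days before May (Jan-Apr): 120; offset = 120 + 15 - 1 = 134
Weekday index = (5 + 134) mod 7 = 6

Day of the week: Sunday


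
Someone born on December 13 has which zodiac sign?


Date: December 13
Conventional tropical zodiac dates: Sagittarius from November 22 onward; Capricorn starts December 22
December 13 falls within the Sagittarius range

Sagittarius


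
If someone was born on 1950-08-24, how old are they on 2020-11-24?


Birth: 1950-08-24
Reference: 2020-11-24
Year difference: 2020 - 1950 = 70

70 years old


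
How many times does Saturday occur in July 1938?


July 1938 has 31 days
Anchor: Jan 1, 1938. With p = 1938 - 1 = 1937: (p + p//4 - p//100 + p//400) mod 7 = (1937 + 484 - 19 + 4) mod 7 = 2406 mod 7 = 5 -> Saturday (Mon=0 ... Sun=6)
Days before July (Jan-Jun): 181; July 1 index = (5 + 181) mod 7 = 4 -> Friday
First Saturday is July 2
Saturdays: 2, 9, 16, 23, 30

5 Saturdays


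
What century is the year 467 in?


Century = (year - 1) // 100 + 1
= (467 - 1) // 100 + 1
= 466 // 100 + 1
= 4 + 1

5th century


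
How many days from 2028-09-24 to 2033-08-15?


From 2028-09-24 to 2033-08-15
2028-09-24: days before September = 31 + 29 + 31 + 30 + 31 + 30 + 31 + 31 = 244 (2028 is a leap year); day of year = 244 + 24 = 268
2033-08-15: days before August = 31 + 28 + 31 + 30 + 31 + 30 + 31 = 212 (2033 is not a leap year); day of year = 212 + 15 = 227
Rest of 2028: 366 - 268 = 98
Full years 2029 (365), 2030 (365), 2031 (365), 2032 (366): 1461
Total = 98 + 1461 + 227 = 1786

1786 days


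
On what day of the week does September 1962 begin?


Target: September 1, 1962
Anchor: Jan 1, 1962. With p = 1962 - 1 = 1961: (p + p//4 - p//100 + p//400) mod 7 = (1961 + 490 - 19 + 4) mod 7 = 2436 mod 7 = 0 -> Monday (Mon=0 ... Sun=6)
Days before September (Jan-Aug): 243 days
Weekday index = (0 + 243) mod 7 = 5

Saturday


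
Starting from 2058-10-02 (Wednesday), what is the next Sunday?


Current: Wednesday
Target: Sunday
Days ahead: 4

Next Sunday: 2058-10-06


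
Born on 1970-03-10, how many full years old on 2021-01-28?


Birth: 1970-03-10
Reference: 2021-01-28
Year difference: 2021 - 1970 = 51
Birthday not yet reached in 2021, subtract 1

50 years old


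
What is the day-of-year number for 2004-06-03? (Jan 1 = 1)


Date: June 3, 2004
Days in months 1 through 5: 152
Plus 3 days in June

Day of year: 155


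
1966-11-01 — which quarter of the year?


Month: November (month 11)
Q1: Jan-Mar, Q2: Apr-Jun, Q3: Jul-Sep, Q4: Oct-Dec

Q4


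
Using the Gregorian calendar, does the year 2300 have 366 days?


Gregorian leap year rule: divisible by 4, but not by 100, unless also by 400.
2300 is divisible by 100 but not 400 -> not a leap year

No


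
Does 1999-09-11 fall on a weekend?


Anchor: Jan 1, 1999. With p = 1999 - 1 = 1998: (p + p//4 - p//100 + p//400) mod 7 = (1998 + 499 - 19 + 4) mod 7 = 2482 mod 7 = 4 -> Friday (Mon=0 ... Sun=6)
Day of year: 254; offset = 253
Weekday index = (4 + 253) mod 7 = 5 -> Saturday
Weekend days: Saturday, Sunday

Yes


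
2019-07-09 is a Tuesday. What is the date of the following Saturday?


Current: Tuesday
Target: Saturday
Days ahead: 4

Next Saturday: 2019-07-13


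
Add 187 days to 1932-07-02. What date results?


Start: 1932-07-02, add 187 days
July 1932 has 31 days: 31 - 2 = 29 days to July 31 -> 158 left
August 1932 has 31 days -> 127 left
September 1932 has 30 days -> 97 left
October 1932 has 31 days -> 66 left
November 1932 has 30 days -> 36 left
December 1932 has 31 days -> 5 left
January 1933: 5 <= 31 -> lands on January 5

Result: 1933-01-05


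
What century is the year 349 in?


Century = (year - 1) // 100 + 1
= (349 - 1) // 100 + 1
= 348 // 100 + 1
= 3 + 1

4th century


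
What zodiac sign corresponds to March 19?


Date: March 19
Conventional tropical zodiac dates: Pisces from February 19 onward; Aries starts March 21
March 19 falls within the Pisces range

Pisces


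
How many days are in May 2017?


May 2017

31 days


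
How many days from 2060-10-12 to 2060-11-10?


From 2060-10-12 to 2060-11-10
2060-10-12: days before October = 31 + 29 + 31 + 30 + 31 + 30 + 31 + 31 + 30 = 274 (2060 is a leap year); day of year = 274 + 12 = 286
2060-11-10: days before November = 31 + 29 + 31 + 30 + 31 + 30 + 31 + 31 + 30 + 31 = 305 (2060 is a leap year); day of year = 305 + 10 = 315
Same year: 315 - 286 = 29

29 days


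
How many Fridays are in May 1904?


May 1904 has 31 days
Anchor: Jan 1, 1904. With p = 1904 - 1 = 1903: (p + p//4 - p//100 + p//400) mod 7 = (1903 + 475 - 19 + 4) mod 7 = 2363 mod 7 = 4 -> Friday (Mon=0 ... Sun=6)
Days before May (Jan-Apr): 121; May 1 index = (4 + 121) mod 7 = 6 -> Sunday
First Friday is May 6
Fridays: 6, 13, 20, 27

4 Fridays


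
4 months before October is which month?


October is month 10
10 - 4 = 6

June


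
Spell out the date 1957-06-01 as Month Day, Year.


ISO 1957-06-01 parses as year=1957, month=06, day=01
Month 6 -> June

June 1, 1957


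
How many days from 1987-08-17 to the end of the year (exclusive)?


Day of year: 229 of 365
Remaining = 365 - 229

136 days


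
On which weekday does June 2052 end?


June 2052 has 30 days
Anchor: Jan 1, 2052. With p = 2052 - 1 = 2051: (p + p//4 - p//100 + p//400) mod 7 = (2051 + 512 - 20 + 5) mod 7 = 2548 mod 7 = 0 -> Monday (Mon=0 ... Sun=6)
Days before June (Jan-May): 152; June 1 index = (0 + 152) mod 7 = 5 -> Saturday
Last day offset: 30 - 1 = 29 days
Weekday index = (5 + 29) mod 7 = 6

Sunday, June 30


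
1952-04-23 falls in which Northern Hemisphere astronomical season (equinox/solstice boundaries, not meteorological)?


Date: April 23
Astronomical Spring (approx.; exact equinox/solstice day varies by year): March 20 to June 20
April 23 falls within the Spring window

Spring


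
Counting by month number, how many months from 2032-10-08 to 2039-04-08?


From October 2032 to April 2039
7 years * 12 = 84 months, minus 6 months = 78

78 months


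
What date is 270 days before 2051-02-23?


Start: 2051-02-23, subtract 270 days
Back 23 days from February 23 reaches January 31, 2051 -> 247 left
January 2051 has 31 days -> back to December 31, 2050 -> 216 left
December 2050 has 31 days -> back to November 30, 2050 -> 185 left
November 2050 has 30 days -> back to October 31, 2050 -> 155 left
October 2050 has 31 days -> back to September 30, 2050 -> 124 left
September 2050 has 30 days -> back to August 31, 2050 -> 94 left
August 2050 has 31 days -> back to July 31, 2050 -> 63 left
July 2050 has 31 days -> back to June 30, 2050 -> 32 left
June 2050 has 30 days -> back to May 31, 2050 -> 2 left
May 2050: 31 - 2 = 29 -> lands on May 29

Result: 2050-05-29


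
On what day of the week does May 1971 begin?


Target: May 1, 1971
Anchor: Jan 1, 1971. With p = 1971 - 1 = 1970: (p + p//4 - p//100 + p//400) mod 7 = (1970 + 492 - 19 + 4) mod 7 = 2447 mod 7 = 4 -> Friday (Mon=0 ... Sun=6)
Days before May (Jan-Apr): 120 days
Weekday index = (4 + 120) mod 7 = 5

Saturday


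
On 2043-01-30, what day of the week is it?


Date: January 30, 2043
Anchor: Jan 1, 2043. With p = 2043 - 1 = 2042: (p + p//4 - p//100 + p//400) mod 7 = (2042 + 510 - 20 + 5) mod 7 = 2537 mod 7 = 3 -> Thursday (Mon=0 ... Sun=6)
Days into year = 30 - 1 = 29
Weekday index = (3 + 29) mod 7 = 4

Day of the week: Friday


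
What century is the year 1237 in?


Century = (year - 1) // 100 + 1
= (1237 - 1) // 100 + 1
= 1236 // 100 + 1
= 12 + 1

13th century


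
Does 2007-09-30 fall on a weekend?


Anchor: Jan 1, 2007. With p = 2007 - 1 = 2006: (p + p//4 - p//100 + p//400) mod 7 = (2006 + 501 - 20 + 5) mod 7 = 2492 mod 7 = 0 -> Monday (Mon=0 ... Sun=6)
Day of year: 273; offset = 272
Weekday index = (0 + 272) mod 7 = 6 -> Sunday
Weekend days: Saturday, Sunday

Yes


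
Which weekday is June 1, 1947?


Target: June 1, 1947
Anchor: Jan 1, 1947. With p = 1947 - 1 = 1946: (p + p//4 - p//100 + p//400) mod 7 = (1946 + 486 - 19 + 4) mod 7 = 2417 mod 7 = 2 -> Wednesday (Mon=0 ... Sun=6)
Days before June (Jan-May): 151 days
Weekday index = (2 + 151) mod 7 = 6

Sunday


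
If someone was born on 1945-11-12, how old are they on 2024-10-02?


Birth: 1945-11-12
Reference: 2024-10-02
Year difference: 2024 - 1945 = 79
Birthday not yet reached in 2024, subtract 1

78 years old


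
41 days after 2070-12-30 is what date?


Start: 2070-12-30, add 41 days
December 2070 has 31 days: 31 - 30 = 1 day to December 31 -> 40 left
January 2071 has 31 days -> 9 left
February 2071: 9 <= 28 -> lands on February 9

Result: 2071-02-09


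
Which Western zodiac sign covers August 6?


Date: August 6
Conventional tropical zodiac dates: Leo from July 23 onward; Virgo starts August 23
August 6 falls within the Leo range

Leo


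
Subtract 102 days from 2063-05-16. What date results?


Start: 2063-05-16, subtract 102 days
Back 16 days from May 16 reaches April 30, 2063 -> 86 left
April 2063 has 30 days -> back to March 31, 2063 -> 56 left
March 2063 has 31 days -> back to February 28, 2063 -> 25 left
February 2063: 28 - 25 = 3 -> lands on February 3

Result: 2063-02-03


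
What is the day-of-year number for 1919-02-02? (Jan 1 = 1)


Date: February 2, 1919
Days in months 1 through 1: 31
Plus 2 days in February

Day of year: 33


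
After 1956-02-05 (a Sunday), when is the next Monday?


Current: Sunday
Target: Monday
Days ahead: 1

Next Monday: 1956-02-06


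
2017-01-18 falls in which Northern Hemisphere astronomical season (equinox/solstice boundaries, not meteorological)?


Date: January 18
Astronomical Winter (approx.; exact equinox/solstice day varies by year): December 21 to March 19
January 18 falls within the Winter window

Winter


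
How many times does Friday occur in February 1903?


February 1903 has 28 days
Anchor: Jan 1, 1903. With p = 1903 - 1 = 1902: (p + p//4 - p//100 + p//400) mod 7 = (1902 + 475 - 19 + 4) mod 7 = 2362 mod 7 = 3 -> Thursday (Mon=0 ... Sun=6)
Days before February (Jan): 31; February 1 index = (3 + 31) mod 7 = 6 -> Sunday
First Friday is February 6
Fridays: 6, 13, 20, 27

4 Fridays


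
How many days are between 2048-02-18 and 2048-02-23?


From 2048-02-18 to 2048-02-23
2048-02-18: days before February = 31; day of year = 31 + 18 = 49
2048-02-23: days before February = 31; day of year = 31 + 23 = 54
Same year: 54 - 49 = 5

5 days


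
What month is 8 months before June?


June is month 6
6 - 8 = -2; wrap: -2 + 12 = 10

October


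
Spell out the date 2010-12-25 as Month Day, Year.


ISO 2010-12-25 parses as year=2010, month=12, day=25
Month 12 -> December

December 25, 2010


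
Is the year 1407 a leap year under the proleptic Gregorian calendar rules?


Gregorian leap year rule: divisible by 4, but not by 100, unless also by 400.
1407 is not divisible by 4 -> not a leap year

No


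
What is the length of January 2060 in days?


January 2060

31 days


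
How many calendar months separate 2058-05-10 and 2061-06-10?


From May 2058 to June 2061
3 years * 12 = 36 months, plus 1 month = 37

37 months


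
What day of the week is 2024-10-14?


Date: October 14, 2024
Anchor: Jan 1, 2024. With p = 2024 - 1 = 2023: (p + p//4 - p//100 + p//400) mod 7 = (2023 + 505 - 20 + 5) mod 7 = 2513 mod 7 = 0 -> Monday (Mon=0 ... Sun=6)
Days before October (Jan-Sep): 274; offset = 274 + 14 - 1 = 287
Weekday index = (0 + 287) mod 7 = 0

Day of the week: Monday


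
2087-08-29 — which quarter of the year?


Month: August (month 8)
Q1: Jan-Mar, Q2: Apr-Jun, Q3: Jul-Sep, Q4: Oct-Dec

Q3


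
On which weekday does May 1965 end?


May 1965 has 31 days
Anchor: Jan 1, 1965. With p = 1965 - 1 = 1964: (p + p//4 - p//100 + p//400) mod 7 = (1964 + 491 - 19 + 4) mod 7 = 2440 mod 7 = 4 -> Friday (Mon=0 ... Sun=6)
Days before May (Jan-Apr): 120; May 1 index = (4 + 120) mod 7 = 5 -> Saturday
Last day offset: 31 - 1 = 30 days
Weekday index = (5 + 30) mod 7 = 0

Monday, May 31


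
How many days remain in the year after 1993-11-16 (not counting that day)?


Day of year: 320 of 365
Remaining = 365 - 320

45 days


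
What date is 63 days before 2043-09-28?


Start: 2043-09-28, subtract 63 days
Back 28 days from September 28 reaches August 31, 2043 -> 35 left
August 2043 has 31 days -> back to July 31, 2043 -> 4 left
July 2043: 31 - 4 = 27 -> lands on July 27

Result: 2043-07-27


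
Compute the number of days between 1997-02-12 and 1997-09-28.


From 1997-02-12 to 1997-09-28
1997-02-12: days before February = 31; day of year = 31 + 12 = 43
1997-09-28: days before September = 31 + 28 + 31 + 30 + 31 + 30 + 31 + 31 = 243 (1997 is not a leap year); day of year = 243 + 28 = 271
Same year: 271 - 43 = 228

228 days


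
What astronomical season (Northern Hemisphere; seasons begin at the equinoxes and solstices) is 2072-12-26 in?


Date: December 26
Astronomical Winter (approx.; exact equinox/solstice day varies by year): December 21 to March 19
December 26 falls within the Winter window

Winter


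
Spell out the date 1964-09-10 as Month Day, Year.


ISO 1964-09-10 parses as year=1964, month=09, day=10
Month 9 -> September

September 10, 1964


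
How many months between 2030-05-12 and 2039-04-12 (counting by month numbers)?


From May 2030 to April 2039
9 years * 12 = 108 months, minus 1 month = 107

107 months


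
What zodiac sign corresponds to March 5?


Date: March 5
Conventional tropical zodiac dates: Pisces from February 19 onward; Aries starts March 21
March 5 falls within the Pisces range

Pisces


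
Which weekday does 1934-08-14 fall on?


Date: August 14, 1934
Anchor: Jan 1, 1934. With p = 1934 - 1 = 1933: (p + p//4 - p//100 + p//400) mod 7 = (1933 + 483 - 19 + 4) mod 7 = 2401 mod 7 = 0 -> Monday (Mon=0 ... Sun=6)
Days before August (Jan-Jul): 212; offset = 212 + 14 - 1 = 225
Weekday index = (0 + 225) mod 7 = 1

Day of the week: Tuesday


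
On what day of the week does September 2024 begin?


Target: September 1, 2024
Anchor: Jan 1, 2024. With p = 2024 - 1 = 2023: (p + p//4 - p//100 + p//400) mod 7 = (2023 + 505 - 20 + 5) mod 7 = 2513 mod 7 = 0 -> Monday (Mon=0 ... Sun=6)
Days before September (Jan-Aug): 244 days
Weekday index = (0 + 244) mod 7 = 6

Sunday


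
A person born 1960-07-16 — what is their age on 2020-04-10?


Birth: 1960-07-16
Reference: 2020-04-10
Year difference: 2020 - 1960 = 60
Birthday not yet reached in 2020, subtract 1

59 years old


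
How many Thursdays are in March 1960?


March 1960 has 31 days
Anchor: Jan 1, 1960. With p = 1960 - 1 = 1959: (p + p//4 - p//100 + p//400) mod 7 = (1959 + 489 - 19 + 4) mod 7 = 2433 mod 7 = 4 -> Friday (Mon=0 ... Sun=6)
Days before March (Jan-Feb): 60; March 1 index = (4 + 60) mod 7 = 1 -> Tuesday
First Thursday is March 3
Thursdays: 3, 10, 17, 24, 31

5 Thursdays


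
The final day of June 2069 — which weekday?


June 2069 has 30 days
Anchor: Jan 1, 2069. With p = 2069 - 1 = 2068: (p + p//4 - p//100 + p//400) mod 7 = (2068 + 517 - 20 + 5) mod 7 = 2570 mod 7 = 1 -> Tuesday (Mon=0 ... Sun=6)
Days before June (Jan-May): 151; June 1 index = (1 + 151) mod 7 = 5 -> Saturday
Last day offset: 30 - 1 = 29 days
Weekday index = (5 + 29) mod 7 = 6

Sunday, June 30


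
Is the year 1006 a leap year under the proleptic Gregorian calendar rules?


Gregorian leap year rule: divisible by 4, but not by 100, unless also by 400.
1006 is not divisible by 4 -> not a leap year

No


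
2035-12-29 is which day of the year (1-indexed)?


Date: December 29, 2035
Days in months 1 through 11: 334
Plus 29 days in December

Day of year: 363


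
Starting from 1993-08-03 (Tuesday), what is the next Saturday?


Current: Tuesday
Target: Saturday
Days ahead: 4

Next Saturday: 1993-08-07


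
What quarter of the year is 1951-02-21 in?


Month: February (month 2)
Q1: Jan-Mar, Q2: Apr-Jun, Q3: Jul-Sep, Q4: Oct-Dec

Q1
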